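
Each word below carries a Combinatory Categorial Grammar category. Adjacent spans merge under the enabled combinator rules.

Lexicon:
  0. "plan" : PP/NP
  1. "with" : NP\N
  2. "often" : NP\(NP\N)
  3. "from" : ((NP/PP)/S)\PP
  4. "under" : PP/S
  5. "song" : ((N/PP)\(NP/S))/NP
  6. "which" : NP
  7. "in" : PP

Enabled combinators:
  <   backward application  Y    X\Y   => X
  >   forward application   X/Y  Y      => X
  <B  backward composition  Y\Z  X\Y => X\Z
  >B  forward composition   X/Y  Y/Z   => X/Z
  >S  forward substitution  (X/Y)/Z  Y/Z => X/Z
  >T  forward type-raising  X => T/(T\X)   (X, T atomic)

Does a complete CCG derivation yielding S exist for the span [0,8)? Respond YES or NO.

PP/NP NP\N NP\(NP\N) ((NP/PP)/S)\PP PP/S ((N/PP)\(NP/S))/NP NP PP
CKY chart[0,8] = {N, N/(N\N), N/(PP\PP), NP/(NP\N), PP/(PP\N), S/(S\N)}; S ∉ chart

NO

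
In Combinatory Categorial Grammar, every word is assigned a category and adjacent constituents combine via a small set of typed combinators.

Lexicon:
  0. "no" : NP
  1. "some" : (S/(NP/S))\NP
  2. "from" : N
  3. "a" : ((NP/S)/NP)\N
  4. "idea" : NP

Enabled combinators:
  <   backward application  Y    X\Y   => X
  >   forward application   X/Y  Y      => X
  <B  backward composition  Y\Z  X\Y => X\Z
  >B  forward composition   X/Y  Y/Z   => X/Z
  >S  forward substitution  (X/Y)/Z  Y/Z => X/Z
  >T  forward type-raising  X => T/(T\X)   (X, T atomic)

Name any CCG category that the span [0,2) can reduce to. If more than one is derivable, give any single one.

S/(NP/S)

[0,5] S   >
  [0,2] S/(NP/S)   <
    [0,1] "no" : NP
    [1,2] "some" : (S/(NP/S))\NP
  [2,5] NP/S   >
    [2,4] (NP/S)/NP   <
      [2,3] "from" : N
      [3,4] "a" : ((NP/S)/NP)\N
    [4,5] "idea" : NP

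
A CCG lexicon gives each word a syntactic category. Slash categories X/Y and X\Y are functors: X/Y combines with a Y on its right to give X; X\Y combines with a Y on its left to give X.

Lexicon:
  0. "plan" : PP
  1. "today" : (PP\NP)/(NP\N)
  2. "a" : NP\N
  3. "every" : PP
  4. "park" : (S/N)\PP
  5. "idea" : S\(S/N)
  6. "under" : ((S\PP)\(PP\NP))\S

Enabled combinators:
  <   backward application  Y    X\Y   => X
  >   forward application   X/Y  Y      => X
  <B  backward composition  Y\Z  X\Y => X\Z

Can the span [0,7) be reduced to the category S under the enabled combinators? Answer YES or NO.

[0,7] S   <
  [0,1] "plan" : PP
  [1,7] S\PP   <
    [1,3] PP\NP   >
      [1,2] "today" : (PP\NP)/(NP\N)
      [2,3] "a" : NP\N
    [3,7] (S\PP)\(PP\NP)   <
      [3,6] S   <
        [3,4] "every" : PP
        [4,6] S\PP   <B
          [4,5] "park" : (S/N)\PP
          [5,6] "idea" : S\(S/N)
      [6,7] "under" : ((S\PP)\(PP\NP))\S

YES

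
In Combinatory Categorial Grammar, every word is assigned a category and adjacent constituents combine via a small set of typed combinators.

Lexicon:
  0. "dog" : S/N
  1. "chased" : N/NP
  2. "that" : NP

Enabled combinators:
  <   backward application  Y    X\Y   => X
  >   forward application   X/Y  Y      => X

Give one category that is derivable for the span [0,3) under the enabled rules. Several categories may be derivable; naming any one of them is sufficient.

S

[0,3] S   >
  [0,1] "dog" : S/N
  [1,3] N   >
    [1,2] "chased" : N/NP
    [2,3] "that" : NP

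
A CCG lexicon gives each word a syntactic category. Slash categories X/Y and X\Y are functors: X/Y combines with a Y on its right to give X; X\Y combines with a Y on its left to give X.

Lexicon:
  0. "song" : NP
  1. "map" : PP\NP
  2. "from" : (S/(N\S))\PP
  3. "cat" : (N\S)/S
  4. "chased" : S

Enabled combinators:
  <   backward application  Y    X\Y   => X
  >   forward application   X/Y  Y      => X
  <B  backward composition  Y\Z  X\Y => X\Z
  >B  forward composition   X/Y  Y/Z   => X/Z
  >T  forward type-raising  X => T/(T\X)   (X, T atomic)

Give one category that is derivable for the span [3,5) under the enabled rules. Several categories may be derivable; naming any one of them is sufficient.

N\S

[0,5] S   >
  [0,3] S/(N\S)   <
    [0,2] PP   >
      [0,1] PP/(PP\NP)   >T
        [0,1] "song" : NP
      [1,2] "map" : PP\NP
    [2,3] "from" : (S/(N\S))\PP
  [3,5] N\S   >
    [3,4] "cat" : (N\S)/S
    [4,5] "chased" : S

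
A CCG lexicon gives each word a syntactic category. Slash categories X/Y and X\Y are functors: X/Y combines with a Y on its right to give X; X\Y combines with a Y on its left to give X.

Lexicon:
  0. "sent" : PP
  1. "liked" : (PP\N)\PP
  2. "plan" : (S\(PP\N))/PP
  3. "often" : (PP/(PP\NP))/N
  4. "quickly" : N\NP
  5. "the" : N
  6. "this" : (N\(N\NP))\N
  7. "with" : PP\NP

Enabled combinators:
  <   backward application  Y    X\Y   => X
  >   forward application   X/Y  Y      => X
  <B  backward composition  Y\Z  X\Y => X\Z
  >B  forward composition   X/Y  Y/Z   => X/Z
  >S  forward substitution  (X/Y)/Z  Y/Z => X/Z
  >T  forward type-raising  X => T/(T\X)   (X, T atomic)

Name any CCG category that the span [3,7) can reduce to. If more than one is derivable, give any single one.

PP/(PP\NP)

[0,8] S   <
  [0,2] PP\N   <
    [0,1] "sent" : PP
    [1,2] "liked" : (PP\N)\PP
  [2,8] S\(PP\N)   >
    [2,3] "plan" : (S\(PP\N))/PP
    [3,8] PP   >
      [3,7] PP/(PP\NP)   >
        [3,4] "often" : (PP/(PP\NP))/N
        [4,7] N   <
          [4,5] "quickly" : N\NP
          [5,7] N\(N\NP)   <
            [5,6] "the" : N
            [6,7] "this" : (N\(N\NP))\N
      [7,8] "with" : PP\NP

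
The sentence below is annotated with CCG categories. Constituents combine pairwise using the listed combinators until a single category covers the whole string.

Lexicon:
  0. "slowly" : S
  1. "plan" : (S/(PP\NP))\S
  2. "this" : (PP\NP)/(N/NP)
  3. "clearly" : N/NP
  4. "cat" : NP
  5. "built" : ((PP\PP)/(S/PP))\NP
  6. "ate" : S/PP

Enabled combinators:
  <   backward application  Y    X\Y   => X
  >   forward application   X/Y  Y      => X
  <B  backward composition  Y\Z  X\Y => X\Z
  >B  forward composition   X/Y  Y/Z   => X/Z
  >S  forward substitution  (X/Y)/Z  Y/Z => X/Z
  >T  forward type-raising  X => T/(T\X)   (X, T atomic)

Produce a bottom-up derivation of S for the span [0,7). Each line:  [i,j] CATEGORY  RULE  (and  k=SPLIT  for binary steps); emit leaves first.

[0,1] S  lex  "slowly"
[1,2] (S/(PP\NP))\S  lex  "plan"
[0,2] S/(PP\NP)  <  k=1
[2,3] (PP\NP)/(N/NP)  lex  "this"
[3,4] N/NP  lex  "clearly"
[2,4] PP\NP  >  k=3
[4,5] NP  lex  "cat"
[5,6] ((PP\PP)/(S/PP))\NP  lex  "built"
[4,6] (PP\PP)/(S/PP)  <  k=5
[6,7] S/PP  lex  "ate"
[4,7] PP\PP  >  k=6
[2,7] PP\NP  <B  k=4
[0,7] S  >  k=2

[0,7] S   >
  [0,2] S/(PP\NP)   <
    [0,1] "slowly" : S
    [1,2] "plan" : (S/(PP\NP))\S
  [2,7] PP\NP   <B
    [2,4] PP\NP   >
      [2,3] "this" : (PP\NP)/(N/NP)
      [3,4] "clearly" : N/NP
    [4,7] PP\PP   >
      [4,6] (PP\PP)/(S/PP)   <
        [4,5] "cat" : NP
        [5,6] "built" : ((PP\PP)/(S/PP))\NP
      [6,7] "ate" : S/PP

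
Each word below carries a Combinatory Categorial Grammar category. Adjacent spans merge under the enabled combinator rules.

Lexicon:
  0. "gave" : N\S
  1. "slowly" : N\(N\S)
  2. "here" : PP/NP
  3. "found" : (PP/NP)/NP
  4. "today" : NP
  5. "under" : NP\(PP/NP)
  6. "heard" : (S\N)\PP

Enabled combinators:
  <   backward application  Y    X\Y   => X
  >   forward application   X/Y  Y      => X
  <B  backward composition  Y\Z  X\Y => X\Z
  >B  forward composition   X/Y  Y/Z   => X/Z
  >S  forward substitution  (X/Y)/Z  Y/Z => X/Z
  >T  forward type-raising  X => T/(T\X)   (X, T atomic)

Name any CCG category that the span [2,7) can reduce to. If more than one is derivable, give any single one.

S\N

[0,7] S   <
  [0,2] N   <
    [0,1] "gave" : N\S
    [1,2] "slowly" : N\(N\S)
  [2,7] S\N   <
    [2,6] PP   >
      [2,3] "here" : PP/NP
      [3,6] NP   <
        [3,5] PP/NP   >
          [3,4] "found" : (PP/NP)/NP
          [4,5] "today" : NP
        [5,6] "under" : NP\(PP/NP)
    [6,7] "heard" : (S\N)\PP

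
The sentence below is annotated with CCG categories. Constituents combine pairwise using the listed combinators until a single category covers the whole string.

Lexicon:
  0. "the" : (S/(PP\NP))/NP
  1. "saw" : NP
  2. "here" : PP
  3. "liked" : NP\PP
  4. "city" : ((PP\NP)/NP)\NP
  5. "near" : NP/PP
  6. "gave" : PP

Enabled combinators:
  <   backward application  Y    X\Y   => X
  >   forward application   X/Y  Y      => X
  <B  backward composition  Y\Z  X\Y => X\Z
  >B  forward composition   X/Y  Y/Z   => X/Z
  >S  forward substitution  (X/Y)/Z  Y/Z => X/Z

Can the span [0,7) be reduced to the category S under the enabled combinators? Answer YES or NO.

YES

[0,7] S   >
  [0,5] S/NP   >B
    [0,2] S/(PP\NP)   >
      [0,1] "the" : (S/(PP\NP))/NP
      [1,2] "saw" : NP
    [2,5] (PP\NP)/NP   <
      [2,4] NP   <
        [2,3] "here" : PP
        [3,4] "liked" : NP\PP
      [4,5] "city" : ((PP\NP)/NP)\NP
  [5,7] NP   >
    [5,6] "near" : NP/PP
    [6,7] "gave" : PP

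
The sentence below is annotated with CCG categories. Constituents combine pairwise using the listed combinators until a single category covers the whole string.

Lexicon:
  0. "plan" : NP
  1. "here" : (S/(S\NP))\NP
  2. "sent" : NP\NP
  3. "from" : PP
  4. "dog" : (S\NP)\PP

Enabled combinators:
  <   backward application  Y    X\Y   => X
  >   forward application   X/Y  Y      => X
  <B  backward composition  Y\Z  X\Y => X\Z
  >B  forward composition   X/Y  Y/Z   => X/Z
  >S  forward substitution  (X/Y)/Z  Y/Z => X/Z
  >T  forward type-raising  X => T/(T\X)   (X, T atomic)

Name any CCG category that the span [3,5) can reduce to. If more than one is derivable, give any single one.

[0,5] S   >
  [0,2] S/(S\NP)   <
    [0,1] "plan" : NP
    [1,2] "here" : (S/(S\NP))\NP
  [2,5] S\NP   <B
    [2,3] "sent" : NP\NP
    [3,5] S\NP   <
      [3,4] "from" : PP
      [4,5] "dog" : (S\NP)\PP

S\NP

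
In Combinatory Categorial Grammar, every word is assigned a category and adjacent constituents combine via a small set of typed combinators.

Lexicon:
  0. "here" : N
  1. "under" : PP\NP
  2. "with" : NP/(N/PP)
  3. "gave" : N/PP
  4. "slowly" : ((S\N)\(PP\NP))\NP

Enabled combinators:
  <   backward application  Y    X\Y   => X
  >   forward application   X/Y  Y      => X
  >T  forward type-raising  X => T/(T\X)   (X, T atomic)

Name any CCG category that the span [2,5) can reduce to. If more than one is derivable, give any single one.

[0,5] S   >
  [0,1] S/(S\N)   >T
    [0,1] "here" : N
  [1,5] S\N   <
    [1,2] "under" : PP\NP
    [2,5] (S\N)\(PP\NP)   <
      [2,4] NP   >
        [2,3] "with" : NP/(N/PP)
        [3,4] "gave" : N/PP
      [4,5] "slowly" : ((S\N)\(PP\NP))\NP

(S\N)\(PP\NP)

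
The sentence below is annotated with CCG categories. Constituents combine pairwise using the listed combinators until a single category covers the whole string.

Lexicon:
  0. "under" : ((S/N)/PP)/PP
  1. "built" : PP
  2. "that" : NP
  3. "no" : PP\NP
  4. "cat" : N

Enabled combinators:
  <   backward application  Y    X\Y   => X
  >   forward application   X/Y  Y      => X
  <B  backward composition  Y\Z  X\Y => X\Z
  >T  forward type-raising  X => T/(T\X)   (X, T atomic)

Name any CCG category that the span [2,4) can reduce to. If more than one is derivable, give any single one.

[0,5] S   >
  [0,4] S/N   >
    [0,2] (S/N)/PP   >
      [0,1] "under" : ((S/N)/PP)/PP
      [1,2] "built" : PP
    [2,4] PP   <
      [2,3] "that" : NP
      [3,4] "no" : PP\NP
  [4,5] "cat" : N

PP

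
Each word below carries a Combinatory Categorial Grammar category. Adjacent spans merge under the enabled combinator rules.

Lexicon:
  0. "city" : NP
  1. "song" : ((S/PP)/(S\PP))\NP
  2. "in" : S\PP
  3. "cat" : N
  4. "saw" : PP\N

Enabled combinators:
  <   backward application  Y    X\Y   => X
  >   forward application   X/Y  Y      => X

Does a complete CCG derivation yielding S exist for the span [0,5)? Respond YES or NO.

[0,5] S   >
  [0,3] S/PP   >
    [0,2] (S/PP)/(S\PP)   <
      [0,1] "city" : NP
      [1,2] "song" : ((S/PP)/(S\PP))\NP
    [2,3] "in" : S\PP
  [3,5] PP   <
    [3,4] "cat" : N
    [4,5] "saw" : PP\N

YES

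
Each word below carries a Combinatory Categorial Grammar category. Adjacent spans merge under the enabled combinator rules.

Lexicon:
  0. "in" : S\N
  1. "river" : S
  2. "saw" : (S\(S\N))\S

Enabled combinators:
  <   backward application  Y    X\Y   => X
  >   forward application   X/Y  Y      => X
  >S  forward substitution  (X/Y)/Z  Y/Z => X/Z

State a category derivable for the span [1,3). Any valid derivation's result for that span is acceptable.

[0,3] S   <
  [0,1] "in" : S\N
  [1,3] S\(S\N)   <
    [1,2] "river" : S
    [2,3] "saw" : (S\(S\N))\S

S\(S\N)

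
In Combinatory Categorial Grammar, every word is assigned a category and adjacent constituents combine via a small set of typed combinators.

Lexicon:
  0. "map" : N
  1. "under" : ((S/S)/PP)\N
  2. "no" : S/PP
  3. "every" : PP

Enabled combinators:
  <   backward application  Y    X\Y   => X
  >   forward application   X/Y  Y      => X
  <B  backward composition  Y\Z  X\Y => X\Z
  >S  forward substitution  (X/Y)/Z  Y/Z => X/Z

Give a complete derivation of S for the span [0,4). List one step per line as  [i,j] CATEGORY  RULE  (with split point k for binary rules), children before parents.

[0,4] S   >
  [0,3] S/PP   >S
    [0,2] (S/S)/PP   <
      [0,1] "map" : N
      [1,2] "under" : ((S/S)/PP)\N
    [2,3] "no" : S/PP
  [3,4] "every" : PP

[0,1] N  lex  "map"
[1,2] ((S/S)/PP)\N  lex  "under"
[0,2] (S/S)/PP  <  k=1
[2,3] S/PP  lex  "no"
[0,3] S/PP  >S  k=2
[3,4] PP  lex  "every"
[0,4] S  >  k=3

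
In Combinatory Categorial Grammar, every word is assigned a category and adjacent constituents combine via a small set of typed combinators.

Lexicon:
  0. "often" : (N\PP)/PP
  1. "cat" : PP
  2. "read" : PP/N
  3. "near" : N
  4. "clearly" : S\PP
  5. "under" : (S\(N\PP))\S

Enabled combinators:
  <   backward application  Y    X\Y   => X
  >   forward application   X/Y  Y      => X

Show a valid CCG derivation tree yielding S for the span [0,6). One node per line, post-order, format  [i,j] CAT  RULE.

[0,6] S   <
  [0,2] N\PP   >
    [0,1] "often" : (N\PP)/PP
    [1,2] "cat" : PP
  [2,6] S\(N\PP)   <
    [2,5] S   <
      [2,4] PP   >
        [2,3] "read" : PP/N
        [3,4] "near" : N
      [4,5] "clearly" : S\PP
    [5,6] "under" : (S\(N\PP))\S

[0,1] (N\PP)/PP  lex  "often"
[1,2] PP  lex  "cat"
[0,2] N\PP  >  k=1
[2,3] PP/N  lex  "read"
[3,4] N  lex  "near"
[2,4] PP  >  k=3
[4,5] S\PP  lex  "clearly"
[2,5] S  <  k=4
[5,6] (S\(N\PP))\S  lex  "under"
[2,6] S\(N\PP)  <  k=5
[0,6] S  <  k=2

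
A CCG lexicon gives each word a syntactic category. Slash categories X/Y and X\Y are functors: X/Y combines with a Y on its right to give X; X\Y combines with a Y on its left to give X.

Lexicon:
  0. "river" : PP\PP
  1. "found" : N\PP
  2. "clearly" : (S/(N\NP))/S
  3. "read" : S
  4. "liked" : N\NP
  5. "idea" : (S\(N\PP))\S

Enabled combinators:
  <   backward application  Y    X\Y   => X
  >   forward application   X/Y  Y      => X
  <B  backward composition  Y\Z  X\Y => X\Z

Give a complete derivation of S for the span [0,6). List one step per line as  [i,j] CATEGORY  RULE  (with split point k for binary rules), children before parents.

[0,1] PP\PP  lex  "river"
[1,2] N\PP  lex  "found"
[0,2] N\PP  <B  k=1
[2,3] (S/(N\NP))/S  lex  "clearly"
[3,4] S  lex  "read"
[2,4] S/(N\NP)  >  k=3
[4,5] N\NP  lex  "liked"
[2,5] S  >  k=4
[5,6] (S\(N\PP))\S  lex  "idea"
[2,6] S\(N\PP)  <  k=5
[0,6] S  <  k=2

[0,6] S   <
  [0,2] N\PP   <B
    [0,1] "river" : PP\PP
    [1,2] "found" : N\PP
  [2,6] S\(N\PP)   <
    [2,5] S   >
      [2,4] S/(N\NP)   >
        [2,3] "clearly" : (S/(N\NP))/S
        [3,4] "read" : S
      [4,5] "liked" : N\NP
    [5,6] "idea" : (S\(N\PP))\S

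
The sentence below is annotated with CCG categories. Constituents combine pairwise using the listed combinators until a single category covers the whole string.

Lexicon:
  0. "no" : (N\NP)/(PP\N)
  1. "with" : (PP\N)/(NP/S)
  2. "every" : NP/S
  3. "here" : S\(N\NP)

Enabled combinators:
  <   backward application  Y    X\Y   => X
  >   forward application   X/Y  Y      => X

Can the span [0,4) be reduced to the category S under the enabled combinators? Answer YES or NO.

YES

[0,4] S   <
  [0,3] N\NP   >
    [0,1] "no" : (N\NP)/(PP\N)
    [1,3] PP\N   >
      [1,2] "with" : (PP\N)/(NP/S)
      [2,3] "every" : NP/S
  [3,4] "here" : S\(N\NP)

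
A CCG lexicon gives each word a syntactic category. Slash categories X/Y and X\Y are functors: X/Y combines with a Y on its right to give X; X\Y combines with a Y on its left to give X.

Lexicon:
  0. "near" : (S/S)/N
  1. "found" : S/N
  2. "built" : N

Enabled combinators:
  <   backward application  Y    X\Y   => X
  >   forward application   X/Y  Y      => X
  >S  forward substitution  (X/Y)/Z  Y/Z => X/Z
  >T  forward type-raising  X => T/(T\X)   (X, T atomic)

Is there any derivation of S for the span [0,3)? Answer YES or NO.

YES

[0,3] S   >
  [0,2] S/N   >S
    [0,1] "near" : (S/S)/N
    [1,2] "found" : S/N
  [2,3] "built" : N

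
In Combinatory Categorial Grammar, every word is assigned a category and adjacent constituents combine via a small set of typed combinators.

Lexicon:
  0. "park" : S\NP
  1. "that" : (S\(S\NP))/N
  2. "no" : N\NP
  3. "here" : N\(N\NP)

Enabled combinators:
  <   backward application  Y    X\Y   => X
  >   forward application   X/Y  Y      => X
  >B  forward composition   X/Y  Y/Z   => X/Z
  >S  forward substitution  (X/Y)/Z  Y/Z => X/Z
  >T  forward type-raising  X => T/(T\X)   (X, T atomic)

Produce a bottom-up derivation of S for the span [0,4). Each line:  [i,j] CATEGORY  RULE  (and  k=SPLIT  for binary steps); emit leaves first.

[0,1] S\NP  lex  "park"
[1,2] (S\(S\NP))/N  lex  "that"
[2,3] N\NP  lex  "no"
[3,4] N\(N\NP)  lex  "here"
[2,4] N  <  k=3
[1,4] S\(S\NP)  >  k=2
[0,4] S  <  k=1

[0,4] S   <
  [0,1] "park" : S\NP
  [1,4] S\(S\NP)   >
    [1,2] "that" : (S\(S\NP))/N
    [2,4] N   <
      [2,3] "no" : N\NP
      [3,4] "here" : N\(N\NP)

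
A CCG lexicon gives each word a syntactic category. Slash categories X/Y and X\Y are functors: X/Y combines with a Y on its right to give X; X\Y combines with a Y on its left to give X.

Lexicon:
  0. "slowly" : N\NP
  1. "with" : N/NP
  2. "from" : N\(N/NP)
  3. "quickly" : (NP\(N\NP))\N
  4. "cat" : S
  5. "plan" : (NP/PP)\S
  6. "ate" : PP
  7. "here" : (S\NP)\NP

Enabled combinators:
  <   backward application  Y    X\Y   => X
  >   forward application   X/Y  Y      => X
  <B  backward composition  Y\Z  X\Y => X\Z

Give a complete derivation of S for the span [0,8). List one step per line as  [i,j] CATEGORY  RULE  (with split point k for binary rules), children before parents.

[0,1] N\NP  lex  "slowly"
[1,2] N/NP  lex  "with"
[2,3] N\(N/NP)  lex  "from"
[1,3] N  <  k=2
[3,4] (NP\(N\NP))\N  lex  "quickly"
[1,4] NP\(N\NP)  <  k=3
[0,4] NP  <  k=1
[4,5] S  lex  "cat"
[5,6] (NP/PP)\S  lex  "plan"
[4,6] NP/PP  <  k=5
[6,7] PP  lex  "ate"
[4,7] NP  >  k=6
[7,8] (S\NP)\NP  lex  "here"
[4,8] S\NP  <  k=7
[0,8] S  <  k=4

[0,8] S   <
  [0,4] NP   <
    [0,1] "slowly" : N\NP
    [1,4] NP\(N\NP)   <
      [1,3] N   <
        [1,2] "with" : N/NP
        [2,3] "from" : N\(N/NP)
      [3,4] "quickly" : (NP\(N\NP))\N
  [4,8] S\NP   <
    [4,7] NP   >
      [4,6] NP/PP   <
        [4,5] "cat" : S
        [5,6] "plan" : (NP/PP)\S
      [6,7] "ate" : PP
    [7,8] "here" : (S\NP)\NP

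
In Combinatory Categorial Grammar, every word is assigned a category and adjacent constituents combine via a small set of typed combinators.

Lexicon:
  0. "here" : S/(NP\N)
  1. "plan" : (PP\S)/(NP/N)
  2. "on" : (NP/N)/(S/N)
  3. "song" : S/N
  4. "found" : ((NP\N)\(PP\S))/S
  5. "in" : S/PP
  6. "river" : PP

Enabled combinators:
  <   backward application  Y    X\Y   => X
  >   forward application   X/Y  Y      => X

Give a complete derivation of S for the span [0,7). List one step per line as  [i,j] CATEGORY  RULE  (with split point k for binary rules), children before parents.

[0,1] S/(NP\N)  lex  "here"
[1,2] (PP\S)/(NP/N)  lex  "plan"
[2,3] (NP/N)/(S/N)  lex  "on"
[3,4] S/N  lex  "song"
[2,4] NP/N  >  k=3
[1,4] PP\S  >  k=2
[4,5] ((NP\N)\(PP\S))/S  lex  "found"
[5,6] S/PP  lex  "in"
[6,7] PP  lex  "river"
[5,7] S  >  k=6
[4,7] (NP\N)\(PP\S)  >  k=5
[1,7] NP\N  <  k=4
[0,7] S  >  k=1

[0,7] S   >
  [0,1] "here" : S/(NP\N)
  [1,7] NP\N   <
    [1,4] PP\S   >
      [1,2] "plan" : (PP\S)/(NP/N)
      [2,4] NP/N   >
        [2,3] "on" : (NP/N)/(S/N)
        [3,4] "song" : S/N
    [4,7] (NP\N)\(PP\S)   >
      [4,5] "found" : ((NP\N)\(PP\S))/S
      [5,7] S   >
        [5,6] "in" : S/PP
        [6,7] "river" : PP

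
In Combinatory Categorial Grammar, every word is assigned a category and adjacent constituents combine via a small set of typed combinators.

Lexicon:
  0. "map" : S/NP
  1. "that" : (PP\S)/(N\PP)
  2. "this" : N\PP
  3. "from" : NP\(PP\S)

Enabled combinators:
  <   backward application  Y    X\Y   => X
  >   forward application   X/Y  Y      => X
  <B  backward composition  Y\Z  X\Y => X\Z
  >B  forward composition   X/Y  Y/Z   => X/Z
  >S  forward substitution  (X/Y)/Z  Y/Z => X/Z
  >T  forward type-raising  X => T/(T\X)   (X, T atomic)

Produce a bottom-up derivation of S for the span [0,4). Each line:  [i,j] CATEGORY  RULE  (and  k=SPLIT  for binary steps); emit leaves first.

[0,4] S   >
  [0,1] "map" : S/NP
  [1,4] NP   <
    [1,3] PP\S   >
      [1,2] "that" : (PP\S)/(N\PP)
      [2,3] "this" : N\PP
    [3,4] "from" : NP\(PP\S)

[0,1] S/NP  lex  "map"
[1,2] (PP\S)/(N\PP)  lex  "that"
[2,3] N\PP  lex  "this"
[1,3] PP\S  >  k=2
[3,4] NP\(PP\S)  lex  "from"
[1,4] NP  <  k=3
[0,4] S  >  k=1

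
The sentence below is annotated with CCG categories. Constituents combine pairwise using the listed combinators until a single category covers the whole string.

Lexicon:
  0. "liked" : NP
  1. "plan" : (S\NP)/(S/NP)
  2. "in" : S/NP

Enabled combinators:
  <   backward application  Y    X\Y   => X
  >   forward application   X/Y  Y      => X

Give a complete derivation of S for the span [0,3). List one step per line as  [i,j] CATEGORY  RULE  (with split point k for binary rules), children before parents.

[0,1] NP  lex  "liked"
[1,2] (S\NP)/(S/NP)  lex  "plan"
[2,3] S/NP  lex  "in"
[1,3] S\NP  >  k=2
[0,3] S  <  k=1

[0,3] S   <
  [0,1] "liked" : NP
  [1,3] S\NP   >
    [1,2] "plan" : (S\NP)/(S/NP)
    [2,3] "in" : S/NP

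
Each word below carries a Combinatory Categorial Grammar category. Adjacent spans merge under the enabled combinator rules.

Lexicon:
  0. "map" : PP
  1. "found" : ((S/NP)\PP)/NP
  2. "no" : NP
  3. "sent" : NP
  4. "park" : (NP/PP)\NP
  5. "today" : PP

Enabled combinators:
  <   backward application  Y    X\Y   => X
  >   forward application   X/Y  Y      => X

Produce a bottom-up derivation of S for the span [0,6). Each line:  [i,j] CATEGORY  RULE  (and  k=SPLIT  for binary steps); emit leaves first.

[0,1] PP  lex  "map"
[1,2] ((S/NP)\PP)/NP  lex  "found"
[2,3] NP  lex  "no"
[1,3] (S/NP)\PP  >  k=2
[0,3] S/NP  <  k=1
[3,4] NP  lex  "sent"
[4,5] (NP/PP)\NP  lex  "park"
[3,5] NP/PP  <  k=4
[5,6] PP  lex  "today"
[3,6] NP  >  k=5
[0,6] S  >  k=3

[0,6] S   >
  [0,3] S/NP   <
    [0,1] "map" : PP
    [1,3] (S/NP)\PP   >
      [1,2] "found" : ((S/NP)\PP)/NP
      [2,3] "no" : NP
  [3,6] NP   >
    [3,5] NP/PP   <
      [3,4] "sent" : NP
      [4,5] "park" : (NP/PP)\NP
    [5,6] "today" : PP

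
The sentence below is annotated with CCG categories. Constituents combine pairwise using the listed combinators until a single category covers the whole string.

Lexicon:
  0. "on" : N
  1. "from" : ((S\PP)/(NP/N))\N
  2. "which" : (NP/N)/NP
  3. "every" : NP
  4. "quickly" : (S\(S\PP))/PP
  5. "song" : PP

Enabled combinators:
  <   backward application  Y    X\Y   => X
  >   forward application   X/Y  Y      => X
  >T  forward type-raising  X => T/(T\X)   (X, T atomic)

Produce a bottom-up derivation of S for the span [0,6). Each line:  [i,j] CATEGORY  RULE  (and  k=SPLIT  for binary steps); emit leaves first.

[0,1] N  lex  "on"
[1,2] ((S\PP)/(NP/N))\N  lex  "from"
[0,2] (S\PP)/(NP/N)  <  k=1
[2,3] (NP/N)/NP  lex  "which"
[3,4] NP  lex  "every"
[2,4] NP/N  >  k=3
[0,4] S\PP  >  k=2
[4,5] (S\(S\PP))/PP  lex  "quickly"
[5,6] PP  lex  "song"
[4,6] S\(S\PP)  >  k=5
[0,6] S  <  k=4

[0,6] S   <
  [0,4] S\PP   >
    [0,2] (S\PP)/(NP/N)   <
      [0,1] "on" : N
      [1,2] "from" : ((S\PP)/(NP/N))\N
    [2,4] NP/N   >
      [2,3] "which" : (NP/N)/NP
      [3,4] "every" : NP
  [4,6] S\(S\PP)   >
    [4,5] "quickly" : (S\(S\PP))/PP
    [5,6] "song" : PP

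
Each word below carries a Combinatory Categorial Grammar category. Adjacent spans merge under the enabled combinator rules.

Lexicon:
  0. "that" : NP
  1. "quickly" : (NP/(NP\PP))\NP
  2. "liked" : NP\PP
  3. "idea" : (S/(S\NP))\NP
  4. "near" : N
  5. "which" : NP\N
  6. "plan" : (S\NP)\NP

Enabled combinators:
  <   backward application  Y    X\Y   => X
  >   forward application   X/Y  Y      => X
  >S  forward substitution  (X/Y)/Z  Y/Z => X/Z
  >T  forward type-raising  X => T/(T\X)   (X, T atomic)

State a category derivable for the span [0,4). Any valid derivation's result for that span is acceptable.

S/(S\NP)

[0,7] S   >
  [0,4] S/(S\NP)   <
    [0,3] NP   >
      [0,2] NP/(NP\PP)   <
        [0,1] "that" : NP
        [1,2] "quickly" : (NP/(NP\PP))\NP
      [2,3] "liked" : NP\PP
    [3,4] "idea" : (S/(S\NP))\NP
  [4,7] S\NP   <
    [4,6] NP   <
      [4,5] "near" : N
      [5,6] "which" : NP\N
    [6,7] "plan" : (S\NP)\NP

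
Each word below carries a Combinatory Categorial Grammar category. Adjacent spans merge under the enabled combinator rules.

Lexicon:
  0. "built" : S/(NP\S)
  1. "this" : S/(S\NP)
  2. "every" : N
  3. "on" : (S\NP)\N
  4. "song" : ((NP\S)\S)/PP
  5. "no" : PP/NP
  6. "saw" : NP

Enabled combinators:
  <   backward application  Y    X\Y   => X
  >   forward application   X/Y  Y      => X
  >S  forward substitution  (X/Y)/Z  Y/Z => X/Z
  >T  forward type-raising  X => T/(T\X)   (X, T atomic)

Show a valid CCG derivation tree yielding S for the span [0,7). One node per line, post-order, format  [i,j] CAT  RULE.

[0,7] S   >
  [0,1] "built" : S/(NP\S)
  [1,7] NP\S   <
    [1,4] S   >
      [1,2] "this" : S/(S\NP)
      [2,4] S\NP   <
        [2,3] "every" : N
        [3,4] "on" : (S\NP)\N
    [4,7] (NP\S)\S   >
      [4,5] "song" : ((NP\S)\S)/PP
      [5,7] PP   >
        [5,6] "no" : PP/NP
        [6,7] "saw" : NP

[0,1] S/(NP\S)  lex  "built"
[1,2] S/(S\NP)  lex  "this"
[2,3] N  lex  "every"
[3,4] (S\NP)\N  lex  "on"
[2,4] S\NP  <  k=3
[1,4] S  >  k=2
[4,5] ((NP\S)\S)/PP  lex  "song"
[5,6] PP/NP  lex  "no"
[6,7] NP  lex  "saw"
[5,7] PP  >  k=6
[4,7] (NP\S)\S  >  k=5
[1,7] NP\S  <  k=4
[0,7] S  >  k=1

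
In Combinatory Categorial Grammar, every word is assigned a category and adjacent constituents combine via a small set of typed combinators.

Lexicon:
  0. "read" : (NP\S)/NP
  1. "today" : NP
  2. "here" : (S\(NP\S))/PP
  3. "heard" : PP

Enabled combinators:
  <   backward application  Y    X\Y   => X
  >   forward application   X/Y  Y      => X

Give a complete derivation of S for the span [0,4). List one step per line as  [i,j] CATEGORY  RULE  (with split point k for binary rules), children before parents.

[0,1] (NP\S)/NP  lex  "read"
[1,2] NP  lex  "today"
[0,2] NP\S  >  k=1
[2,3] (S\(NP\S))/PP  lex  "here"
[3,4] PP  lex  "heard"
[2,4] S\(NP\S)  >  k=3
[0,4] S  <  k=2

[0,4] S   <
  [0,2] NP\S   >
    [0,1] "read" : (NP\S)/NP
    [1,2] "today" : NP
  [2,4] S\(NP\S)   >
    [2,3] "here" : (S\(NP\S))/PP
    [3,4] "heard" : PP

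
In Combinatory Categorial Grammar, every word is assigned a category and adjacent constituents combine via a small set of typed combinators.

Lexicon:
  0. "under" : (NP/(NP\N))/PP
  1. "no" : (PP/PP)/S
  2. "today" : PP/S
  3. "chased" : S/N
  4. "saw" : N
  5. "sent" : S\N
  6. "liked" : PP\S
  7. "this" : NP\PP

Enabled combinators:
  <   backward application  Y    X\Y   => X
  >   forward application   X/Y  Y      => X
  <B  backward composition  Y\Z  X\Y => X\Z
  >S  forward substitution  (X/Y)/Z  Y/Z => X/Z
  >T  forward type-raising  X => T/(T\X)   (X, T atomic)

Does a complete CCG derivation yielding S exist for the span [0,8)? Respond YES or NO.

(NP/(NP\N))/PP (PP/PP)/S PP/S S/N N S\N PP\S NP\PP
CKY chart[0,8] = {N/(N\NP), NP, NP/(NP\NP), PP/(PP\NP), S/(S\NP)}; S ∉ chart

NO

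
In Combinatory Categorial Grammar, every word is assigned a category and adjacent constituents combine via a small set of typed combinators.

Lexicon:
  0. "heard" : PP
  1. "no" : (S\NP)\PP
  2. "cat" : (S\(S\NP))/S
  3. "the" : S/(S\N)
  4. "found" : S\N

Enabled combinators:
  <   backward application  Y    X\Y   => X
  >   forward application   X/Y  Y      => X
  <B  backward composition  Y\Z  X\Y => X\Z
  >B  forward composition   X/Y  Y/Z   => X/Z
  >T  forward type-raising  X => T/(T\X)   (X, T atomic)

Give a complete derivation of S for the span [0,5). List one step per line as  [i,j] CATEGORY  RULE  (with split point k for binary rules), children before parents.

[0,1] PP  lex  "heard"
[1,2] (S\NP)\PP  lex  "no"
[0,2] S\NP  <  k=1
[2,3] (S\(S\NP))/S  lex  "cat"
[3,4] S/(S\N)  lex  "the"
[4,5] S\N  lex  "found"
[3,5] S  >  k=4
[2,5] S\(S\NP)  >  k=3
[0,5] S  <  k=2

[0,5] S   <
  [0,2] S\NP   <
    [0,1] "heard" : PP
    [1,2] "no" : (S\NP)\PP
  [2,5] S\(S\NP)   >
    [2,3] "cat" : (S\(S\NP))/S
    [3,5] S   >
      [3,4] "the" : S/(S\N)
      [4,5] "found" : S\N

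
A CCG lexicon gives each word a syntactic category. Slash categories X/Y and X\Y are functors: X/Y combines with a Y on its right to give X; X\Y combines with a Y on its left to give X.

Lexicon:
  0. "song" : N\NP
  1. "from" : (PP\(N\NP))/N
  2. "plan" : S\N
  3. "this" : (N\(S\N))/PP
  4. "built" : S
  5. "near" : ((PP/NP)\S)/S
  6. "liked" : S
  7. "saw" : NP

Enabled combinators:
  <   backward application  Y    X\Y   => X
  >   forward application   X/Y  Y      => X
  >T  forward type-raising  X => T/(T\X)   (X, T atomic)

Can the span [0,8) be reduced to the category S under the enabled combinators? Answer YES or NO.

NO

N\NP (PP\(N\NP))/N S\N (N\(S\N))/PP S ((PP/NP)\S)/S S NP
CKY chart[0,8] = {N/(N\PP), NP/(NP\PP), PP, PP/(PP\PP), S/(S\PP)}; S ∉ chart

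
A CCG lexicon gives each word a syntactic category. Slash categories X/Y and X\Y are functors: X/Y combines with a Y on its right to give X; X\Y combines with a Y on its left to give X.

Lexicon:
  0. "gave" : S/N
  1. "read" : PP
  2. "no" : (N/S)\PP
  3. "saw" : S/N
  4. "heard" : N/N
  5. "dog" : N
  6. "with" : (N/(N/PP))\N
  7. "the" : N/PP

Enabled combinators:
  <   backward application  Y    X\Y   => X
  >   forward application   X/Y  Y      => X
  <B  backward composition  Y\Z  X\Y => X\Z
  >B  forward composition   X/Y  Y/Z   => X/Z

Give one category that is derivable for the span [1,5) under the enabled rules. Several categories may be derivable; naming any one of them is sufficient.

N/N

[0,8] S   >
  [0,5] S/N   >B
    [0,1] "gave" : S/N
    [1,5] N/N   >B
      [1,4] N/N   >B
        [1,3] N/S   <
          [1,2] "read" : PP
          [2,3] "no" : (N/S)\PP
        [3,4] "saw" : S/N
      [4,5] "heard" : N/N
  [5,8] N   >
    [5,7] N/(N/PP)   <
      [5,6] "dog" : N
      [6,7] "with" : (N/(N/PP))\N
    [7,8] "the" : N/PP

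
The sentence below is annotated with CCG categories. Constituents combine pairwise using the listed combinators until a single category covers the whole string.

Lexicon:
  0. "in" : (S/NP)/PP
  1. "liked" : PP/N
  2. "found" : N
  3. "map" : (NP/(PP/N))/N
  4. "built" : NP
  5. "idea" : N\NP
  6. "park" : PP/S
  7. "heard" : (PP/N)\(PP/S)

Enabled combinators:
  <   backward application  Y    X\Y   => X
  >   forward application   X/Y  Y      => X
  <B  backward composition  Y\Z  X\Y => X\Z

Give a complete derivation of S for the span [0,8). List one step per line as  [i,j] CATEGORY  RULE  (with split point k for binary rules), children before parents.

[0,1] (S/NP)/PP  lex  "in"
[1,2] PP/N  lex  "liked"
[2,3] N  lex  "found"
[1,3] PP  >  k=2
[0,3] S/NP  >  k=1
[3,4] (NP/(PP/N))/N  lex  "map"
[4,5] NP  lex  "built"
[5,6] N\NP  lex  "idea"
[4,6] N  <  k=5
[3,6] NP/(PP/N)  >  k=4
[6,7] PP/S  lex  "park"
[7,8] (PP/N)\(PP/S)  lex  "heard"
[6,8] PP/N  <  k=7
[3,8] NP  >  k=6
[0,8] S  >  k=3

[0,8] S   >
  [0,3] S/NP   >
    [0,1] "in" : (S/NP)/PP
    [1,3] PP   >
      [1,2] "liked" : PP/N
      [2,3] "found" : N
  [3,8] NP   >
    [3,6] NP/(PP/N)   >
      [3,4] "map" : (NP/(PP/N))/N
      [4,6] N   <
        [4,5] "built" : NP
        [5,6] "idea" : N\NP
    [6,8] PP/N   <
      [6,7] "park" : PP/S
      [7,8] "heard" : (PP/N)\(PP/S)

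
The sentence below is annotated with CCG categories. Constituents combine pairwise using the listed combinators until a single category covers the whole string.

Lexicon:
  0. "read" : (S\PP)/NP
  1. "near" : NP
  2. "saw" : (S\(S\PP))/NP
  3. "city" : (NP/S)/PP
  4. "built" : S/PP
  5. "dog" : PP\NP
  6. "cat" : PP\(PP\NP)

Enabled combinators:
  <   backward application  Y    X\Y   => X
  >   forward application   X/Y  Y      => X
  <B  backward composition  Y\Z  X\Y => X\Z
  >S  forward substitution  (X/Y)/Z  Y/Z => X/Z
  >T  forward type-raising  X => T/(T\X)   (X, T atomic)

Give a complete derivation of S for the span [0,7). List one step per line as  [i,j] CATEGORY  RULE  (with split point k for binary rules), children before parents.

[0,1] (S\PP)/NP  lex  "read"
[1,2] NP  lex  "near"
[0,2] S\PP  >  k=1
[2,3] (S\(S\PP))/NP  lex  "saw"
[3,4] (NP/S)/PP  lex  "city"
[4,5] S/PP  lex  "built"
[3,5] NP/PP  >S  k=4
[5,6] PP\NP  lex  "dog"
[6,7] PP\(PP\NP)  lex  "cat"
[5,7] PP  <  k=6
[3,7] NP  >  k=5
[2,7] S\(S\PP)  >  k=3
[0,7] S  <  k=2

[0,7] S   <
  [0,2] S\PP   >
    [0,1] "read" : (S\PP)/NP
    [1,2] "near" : NP
  [2,7] S\(S\PP)   >
    [2,3] "saw" : (S\(S\PP))/NP
    [3,7] NP   >
      [3,5] NP/PP   >S
        [3,4] "city" : (NP/S)/PP
        [4,5] "built" : S/PP
      [5,7] PP   <
        [5,6] "dog" : PP\NP
        [6,7] "cat" : PP\(PP\NP)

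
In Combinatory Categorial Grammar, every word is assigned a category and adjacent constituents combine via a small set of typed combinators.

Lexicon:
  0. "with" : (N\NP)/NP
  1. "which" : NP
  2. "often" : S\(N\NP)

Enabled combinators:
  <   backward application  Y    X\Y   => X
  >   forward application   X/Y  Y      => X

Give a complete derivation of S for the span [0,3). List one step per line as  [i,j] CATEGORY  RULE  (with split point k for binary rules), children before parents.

[0,3] S   <
  [0,2] N\NP   >
    [0,1] "with" : (N\NP)/NP
    [1,2] "which" : NP
  [2,3] "often" : S\(N\NP)

[0,1] (N\NP)/NP  lex  "with"
[1,2] NP  lex  "which"
[0,2] N\NP  >  k=1
[2,3] S\(N\NP)  lex  "often"
[0,3] S  <  k=2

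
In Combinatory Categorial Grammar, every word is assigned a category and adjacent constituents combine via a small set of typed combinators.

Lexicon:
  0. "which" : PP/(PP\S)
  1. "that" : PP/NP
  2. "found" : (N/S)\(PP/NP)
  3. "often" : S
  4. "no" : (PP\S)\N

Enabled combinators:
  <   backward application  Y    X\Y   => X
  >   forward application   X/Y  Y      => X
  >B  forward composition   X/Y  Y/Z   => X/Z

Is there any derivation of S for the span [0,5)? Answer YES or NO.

PP/(PP\S) PP/NP (N/S)\(PP/NP) S (PP\S)\N
CKY chart[0,5] = {PP}; S ∉ chart

NO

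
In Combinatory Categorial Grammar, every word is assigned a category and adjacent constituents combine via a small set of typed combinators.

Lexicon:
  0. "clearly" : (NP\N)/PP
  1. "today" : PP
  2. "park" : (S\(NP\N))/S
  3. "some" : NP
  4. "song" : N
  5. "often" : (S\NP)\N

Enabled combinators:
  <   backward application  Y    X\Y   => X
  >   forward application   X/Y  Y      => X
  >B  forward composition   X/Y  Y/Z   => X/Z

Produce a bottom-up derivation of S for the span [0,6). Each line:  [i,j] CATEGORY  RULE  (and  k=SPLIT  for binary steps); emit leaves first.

[0,6] S   <
  [0,2] NP\N   >
    [0,1] "clearly" : (NP\N)/PP
    [1,2] "today" : PP
  [2,6] S\(NP\N)   >
    [2,3] "park" : (S\(NP\N))/S
    [3,6] S   <
      [3,4] "some" : NP
      [4,6] S\NP   <
        [4,5] "song" : N
        [5,6] "often" : (S\NP)\N

[0,1] (NP\N)/PP  lex  "clearly"
[1,2] PP  lex  "today"
[0,2] NP\N  >  k=1
[2,3] (S\(NP\N))/S  lex  "park"
[3,4] NP  lex  "some"
[4,5] N  lex  "song"
[5,6] (S\NP)\N  lex  "often"
[4,6] S\NP  <  k=5
[3,6] S  <  k=4
[2,6] S\(NP\N)  >  k=3
[0,6] S  <  k=2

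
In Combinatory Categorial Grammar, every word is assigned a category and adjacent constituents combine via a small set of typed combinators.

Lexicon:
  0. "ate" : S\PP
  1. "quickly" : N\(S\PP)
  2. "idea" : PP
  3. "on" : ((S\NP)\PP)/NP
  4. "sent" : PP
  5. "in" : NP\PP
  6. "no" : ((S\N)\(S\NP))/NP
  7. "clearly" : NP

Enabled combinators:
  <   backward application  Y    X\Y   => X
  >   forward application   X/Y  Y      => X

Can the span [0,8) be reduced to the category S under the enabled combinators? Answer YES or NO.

YES

[0,8] S   <
  [0,2] N   <
    [0,1] "ate" : S\PP
    [1,2] "quickly" : N\(S\PP)
  [2,8] S\N   <
    [2,6] S\NP   <
      [2,3] "idea" : PP
      [3,6] (S\NP)\PP   >
        [3,4] "on" : ((S\NP)\PP)/NP
        [4,6] NP   <
          [4,5] "sent" : PP
          [5,6] "in" : NP\PP
    [6,8] (S\N)\(S\NP)   >
      [6,7] "no" : ((S\N)\(S\NP))/NP
      [7,8] "clearly" : NP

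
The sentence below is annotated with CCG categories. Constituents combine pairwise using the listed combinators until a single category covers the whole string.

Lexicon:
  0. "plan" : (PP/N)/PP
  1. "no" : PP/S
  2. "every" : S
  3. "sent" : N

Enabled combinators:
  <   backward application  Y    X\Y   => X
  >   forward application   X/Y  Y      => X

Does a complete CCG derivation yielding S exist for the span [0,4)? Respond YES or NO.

NO

(PP/N)/PP PP/S S N
CKY chart[0,4] = {PP}; S ∉ chart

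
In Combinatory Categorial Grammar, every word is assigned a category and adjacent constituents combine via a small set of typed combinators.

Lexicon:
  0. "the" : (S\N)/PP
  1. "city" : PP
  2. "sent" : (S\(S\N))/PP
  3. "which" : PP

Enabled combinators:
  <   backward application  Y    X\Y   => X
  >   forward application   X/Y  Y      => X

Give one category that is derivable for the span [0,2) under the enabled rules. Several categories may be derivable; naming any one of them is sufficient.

[0,4] S   <
  [0,2] S\N   >
    [0,1] "the" : (S\N)/PP
    [1,2] "city" : PP
  [2,4] S\(S\N)   >
    [2,3] "sent" : (S\(S\N))/PP
    [3,4] "which" : PP

S\N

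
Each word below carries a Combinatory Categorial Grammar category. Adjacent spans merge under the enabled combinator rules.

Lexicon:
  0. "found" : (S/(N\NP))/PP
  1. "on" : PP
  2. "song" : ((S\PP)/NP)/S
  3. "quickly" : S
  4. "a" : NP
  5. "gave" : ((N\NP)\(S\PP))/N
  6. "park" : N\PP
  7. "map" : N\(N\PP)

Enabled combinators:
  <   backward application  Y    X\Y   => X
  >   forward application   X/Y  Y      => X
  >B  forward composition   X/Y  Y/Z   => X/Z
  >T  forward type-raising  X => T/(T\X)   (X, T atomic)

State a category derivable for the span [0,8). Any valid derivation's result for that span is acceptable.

[0,8] S   >
  [0,2] S/(N\NP)   >
    [0,1] "found" : (S/(N\NP))/PP
    [1,2] "on" : PP
  [2,8] N\NP   <
    [2,5] S\PP   >
      [2,4] (S\PP)/NP   >
        [2,3] "song" : ((S\PP)/NP)/S
        [3,4] "quickly" : S
      [4,5] "a" : NP
    [5,8] (N\NP)\(S\PP)   >
      [5,6] "gave" : ((N\NP)\(S\PP))/N
      [6,8] N   <
        [6,7] "park" : N\PP
        [7,8] "map" : N\(N\PP)

S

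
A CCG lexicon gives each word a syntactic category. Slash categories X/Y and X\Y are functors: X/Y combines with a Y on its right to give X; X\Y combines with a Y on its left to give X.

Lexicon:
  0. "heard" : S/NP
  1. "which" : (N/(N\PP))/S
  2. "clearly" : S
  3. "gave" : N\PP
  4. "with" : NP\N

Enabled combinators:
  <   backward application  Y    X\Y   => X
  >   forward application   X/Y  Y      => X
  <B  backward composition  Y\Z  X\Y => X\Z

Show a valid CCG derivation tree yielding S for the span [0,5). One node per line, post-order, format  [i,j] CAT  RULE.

[0,1] S/NP  lex  "heard"
[1,2] (N/(N\PP))/S  lex  "which"
[2,3] S  lex  "clearly"
[1,3] N/(N\PP)  >  k=2
[3,4] N\PP  lex  "gave"
[1,4] N  >  k=3
[4,5] NP\N  lex  "with"
[1,5] NP  <  k=4
[0,5] S  >  k=1

[0,5] S   >
  [0,1] "heard" : S/NP
  [1,5] NP   <
    [1,4] N   >
      [1,3] N/(N\PP)   >
        [1,2] "which" : (N/(N\PP))/S
        [2,3] "clearly" : S
      [3,4] "gave" : N\PP
    [4,5] "with" : NP\N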